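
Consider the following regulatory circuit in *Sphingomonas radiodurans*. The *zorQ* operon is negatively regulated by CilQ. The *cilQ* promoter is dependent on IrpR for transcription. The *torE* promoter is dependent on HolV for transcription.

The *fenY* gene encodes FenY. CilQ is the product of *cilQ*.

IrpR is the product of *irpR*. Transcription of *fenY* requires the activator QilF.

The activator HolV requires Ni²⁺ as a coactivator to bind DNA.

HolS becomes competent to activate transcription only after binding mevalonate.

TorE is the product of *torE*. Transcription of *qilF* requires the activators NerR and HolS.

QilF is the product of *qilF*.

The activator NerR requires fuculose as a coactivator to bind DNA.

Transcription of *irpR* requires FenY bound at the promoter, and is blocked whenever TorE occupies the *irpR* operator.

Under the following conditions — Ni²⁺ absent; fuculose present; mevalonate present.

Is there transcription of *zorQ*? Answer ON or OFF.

Fuculose is present, so NerR is active.
Mevalonate is present, so HolS is active.
No repressor is bound and NerR and HolS are active, so *qilF* is transcribed.
So QilF is produced and active.
No repressor is bound and QilF is active, so *fenY* is transcribed.
So FenY is produced and active.
Ni²⁺ is absent, so HolV is inactive.
Required activator HolV is absent, so *torE* is not transcribed.
So TorE is not produced.
No repressor is bound and FenY is active, so *irpR* is transcribed.
So IrpR is produced and active.
No repressor is bound and IrpR is active, so *cilQ* is transcribed.
So CilQ is produced and active.
With repressor CilQ bound, *zorQ* is not transcribed.

OFF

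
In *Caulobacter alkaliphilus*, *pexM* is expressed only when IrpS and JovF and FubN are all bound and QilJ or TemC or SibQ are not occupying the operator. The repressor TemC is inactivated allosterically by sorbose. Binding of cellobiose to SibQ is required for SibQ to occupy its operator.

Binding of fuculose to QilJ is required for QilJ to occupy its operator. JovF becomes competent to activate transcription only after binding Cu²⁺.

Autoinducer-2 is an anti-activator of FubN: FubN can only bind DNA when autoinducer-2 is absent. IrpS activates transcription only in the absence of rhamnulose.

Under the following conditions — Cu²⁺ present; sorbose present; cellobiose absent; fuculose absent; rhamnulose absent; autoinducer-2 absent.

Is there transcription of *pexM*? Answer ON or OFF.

ON

Fuculose is absent, so QilJ is inactive.
Rhamnulose is absent, so IrpS is active.
Cu²⁺ is present, so JovF is active.
Sorbose is present, so TemC is inactive.
Autoinducer-2 is absent, so FubN is active.
Cellobiose is absent, so SibQ is inactive.
No repressor is bound and IrpS and JovF and FubN are active, so *pexM* is transcribed.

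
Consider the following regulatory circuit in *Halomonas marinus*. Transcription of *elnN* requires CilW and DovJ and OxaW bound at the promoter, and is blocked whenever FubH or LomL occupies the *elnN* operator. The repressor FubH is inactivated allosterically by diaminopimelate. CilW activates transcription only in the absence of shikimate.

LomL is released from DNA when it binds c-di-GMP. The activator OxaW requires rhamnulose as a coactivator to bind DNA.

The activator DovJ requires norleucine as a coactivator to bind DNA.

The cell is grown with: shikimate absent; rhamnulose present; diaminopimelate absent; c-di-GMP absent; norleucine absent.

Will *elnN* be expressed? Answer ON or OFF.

Diaminopimelate is absent, so FubH is active.
Shikimate is absent, so CilW is active.
Norleucine is absent, so DovJ is inactive.
Rhamnulose is present, so OxaW is active.
c-di-GMP is absent, so LomL is active.
With repressor FubH bound, *elnN* is not transcribed.

OFF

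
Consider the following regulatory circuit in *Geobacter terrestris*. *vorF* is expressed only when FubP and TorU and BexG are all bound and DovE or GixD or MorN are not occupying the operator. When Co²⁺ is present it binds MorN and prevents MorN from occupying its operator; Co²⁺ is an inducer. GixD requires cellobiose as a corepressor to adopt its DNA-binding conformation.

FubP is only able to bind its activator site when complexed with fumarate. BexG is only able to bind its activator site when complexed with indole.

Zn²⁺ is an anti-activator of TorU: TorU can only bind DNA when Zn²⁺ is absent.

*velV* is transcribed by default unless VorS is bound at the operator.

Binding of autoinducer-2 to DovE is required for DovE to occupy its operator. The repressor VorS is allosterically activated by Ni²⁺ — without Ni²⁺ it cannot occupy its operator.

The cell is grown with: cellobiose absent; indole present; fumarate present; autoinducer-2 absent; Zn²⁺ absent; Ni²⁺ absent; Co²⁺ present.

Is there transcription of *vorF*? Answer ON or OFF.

Fumarate is present, so FubP is active.
Autoinducer-2 is absent, so DovE is inactive.
Cellobiose is absent, so GixD is inactive.
Zn²⁺ is absent, so TorU is active.
Co²⁺ is present, so MorN is inactive.
Indole is present, so BexG is active.
No repressor is bound and FubP and TorU and BexG are active, so *vorF* is transcribed.

ON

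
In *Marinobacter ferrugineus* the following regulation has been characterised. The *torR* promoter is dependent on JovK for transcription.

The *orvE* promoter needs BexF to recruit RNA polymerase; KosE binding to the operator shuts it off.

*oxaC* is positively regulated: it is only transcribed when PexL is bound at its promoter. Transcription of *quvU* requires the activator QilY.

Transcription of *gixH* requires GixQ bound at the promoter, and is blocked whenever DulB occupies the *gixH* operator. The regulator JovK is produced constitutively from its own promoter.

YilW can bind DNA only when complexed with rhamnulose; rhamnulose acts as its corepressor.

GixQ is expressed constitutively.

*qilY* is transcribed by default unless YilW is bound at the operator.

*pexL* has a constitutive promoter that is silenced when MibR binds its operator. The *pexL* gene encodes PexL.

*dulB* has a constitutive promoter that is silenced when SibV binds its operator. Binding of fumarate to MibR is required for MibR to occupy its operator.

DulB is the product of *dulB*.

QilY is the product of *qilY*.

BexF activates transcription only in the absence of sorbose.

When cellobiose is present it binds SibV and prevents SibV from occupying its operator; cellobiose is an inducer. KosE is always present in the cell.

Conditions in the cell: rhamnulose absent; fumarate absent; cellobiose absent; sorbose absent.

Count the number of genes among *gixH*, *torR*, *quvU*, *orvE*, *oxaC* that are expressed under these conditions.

4

Cellobiose is absent, so SibV is active.
With repressor SibV bound, *dulB* is not transcribed.
So DulB is not produced.
GixQ is produced constitutively and is active.
No repressor is bound and GixQ is active, so *gixH* is transcribed.
→ *gixH* is ON.
JovK is produced constitutively and is active.
No repressor is bound and JovK is active, so *torR* is transcribed.
→ *torR* is ON.
Rhamnulose is absent, so YilW is inactive.
With no repressor bound, *qilY* is transcribed.
So QilY is produced and active.
No repressor is bound and QilY is active, so *quvU* is transcribed.
→ *quvU* is ON.
Sorbose is absent, so BexF is active.
KosE is produced constitutively and is active.
With repressor KosE bound, *orvE* is not transcribed.
→ *orvE* is OFF.
Fumarate is absent, so MibR is inactive.
With no repressor bound, *pexL* is transcribed.
So PexL is produced and active.
No repressor is bound and PexL is active, so *oxaC* is transcribed.
→ *oxaC* is ON.
4 of the 5 genes are transcribed.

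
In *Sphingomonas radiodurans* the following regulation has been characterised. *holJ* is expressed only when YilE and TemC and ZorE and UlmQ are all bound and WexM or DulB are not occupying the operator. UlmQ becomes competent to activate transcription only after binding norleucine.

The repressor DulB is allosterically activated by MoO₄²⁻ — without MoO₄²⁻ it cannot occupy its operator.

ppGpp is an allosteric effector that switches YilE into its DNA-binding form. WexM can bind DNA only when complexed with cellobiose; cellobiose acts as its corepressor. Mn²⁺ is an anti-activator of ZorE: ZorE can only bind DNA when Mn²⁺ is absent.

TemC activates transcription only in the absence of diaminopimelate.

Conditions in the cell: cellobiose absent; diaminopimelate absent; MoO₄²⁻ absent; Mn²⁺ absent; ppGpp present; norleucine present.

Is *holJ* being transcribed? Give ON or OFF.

Cellobiose is absent, so WexM is inactive.
ppGpp is present, so YilE is active.
Diaminopimelate is absent, so TemC is active.
Mn²⁺ is absent, so ZorE is active.
MoO₄²⁻ is absent, so DulB is inactive.
Norleucine is present, so UlmQ is active.
No repressor is bound and YilE and TemC and ZorE and UlmQ are active, so *holJ* is transcribed.

ON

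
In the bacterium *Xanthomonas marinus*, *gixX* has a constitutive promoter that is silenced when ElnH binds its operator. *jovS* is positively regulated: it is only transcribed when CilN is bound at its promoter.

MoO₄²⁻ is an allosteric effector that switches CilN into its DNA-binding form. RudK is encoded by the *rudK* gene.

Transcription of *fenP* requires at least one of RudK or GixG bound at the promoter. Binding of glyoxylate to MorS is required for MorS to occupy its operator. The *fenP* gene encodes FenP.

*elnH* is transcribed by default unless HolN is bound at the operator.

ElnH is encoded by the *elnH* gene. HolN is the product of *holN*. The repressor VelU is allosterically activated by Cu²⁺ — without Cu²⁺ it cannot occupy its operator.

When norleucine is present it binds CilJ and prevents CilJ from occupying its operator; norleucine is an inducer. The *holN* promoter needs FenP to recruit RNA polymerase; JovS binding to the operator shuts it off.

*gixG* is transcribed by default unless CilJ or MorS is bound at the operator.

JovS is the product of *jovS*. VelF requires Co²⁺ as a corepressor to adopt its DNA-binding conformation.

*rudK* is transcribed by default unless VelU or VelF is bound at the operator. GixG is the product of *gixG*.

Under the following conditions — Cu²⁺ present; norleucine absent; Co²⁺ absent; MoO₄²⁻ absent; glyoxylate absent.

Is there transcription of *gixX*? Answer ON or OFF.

OFF

Cu²⁺ is present, so VelU is active.
Co²⁺ is absent, so VelF is inactive.
With repressor VelU bound, *rudK* is not transcribed.
So RudK is not produced.
Norleucine is absent, so CilJ is active.
Glyoxylate is absent, so MorS is inactive.
With repressor CilJ bound, *gixG* is not transcribed.
So GixG is not produced.
No activator is available at the *fenP* promoter, so *fenP* is not transcribed.
So FenP is not produced.
MoO₄²⁻ is absent, so CilN is inactive.
Required activator CilN is absent, so *jovS* is not transcribed.
So JovS is not produced.
Required activator FenP is absent, so *holN* is not transcribed.
So HolN is not produced.
With no repressor bound, *elnH* is transcribed.
So ElnH is produced and active.
With repressor ElnH bound, *gixX* is not transcribed.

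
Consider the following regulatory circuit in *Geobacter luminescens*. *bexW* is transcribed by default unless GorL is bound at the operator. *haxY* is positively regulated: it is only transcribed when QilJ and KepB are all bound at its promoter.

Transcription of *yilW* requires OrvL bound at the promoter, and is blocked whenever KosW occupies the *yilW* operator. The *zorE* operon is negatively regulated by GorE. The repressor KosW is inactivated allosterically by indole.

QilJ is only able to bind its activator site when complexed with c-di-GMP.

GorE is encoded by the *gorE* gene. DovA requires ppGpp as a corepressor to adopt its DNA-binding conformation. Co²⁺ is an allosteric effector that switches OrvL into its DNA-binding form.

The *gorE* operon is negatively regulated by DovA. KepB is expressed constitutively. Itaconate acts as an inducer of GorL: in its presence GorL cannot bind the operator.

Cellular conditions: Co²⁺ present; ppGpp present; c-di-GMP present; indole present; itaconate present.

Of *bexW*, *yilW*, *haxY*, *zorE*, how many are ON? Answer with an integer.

4

Itaconate is present, so GorL is inactive.
With no repressor bound, *bexW* is transcribed.
→ *bexW* is ON.
Co²⁺ is present, so OrvL is active.
Indole is present, so KosW is inactive.
No repressor is bound and OrvL is active, so *yilW* is transcribed.
→ *yilW* is ON.
c-di-GMP is present, so QilJ is active.
KepB is produced constitutively and is active.
No repressor is bound and QilJ and KepB are active, so *haxY* is transcribed.
→ *haxY* is ON.
ppGpp is present, so DovA is active.
With repressor DovA bound, *gorE* is not transcribed.
So GorE is not produced.
With no repressor bound, *zorE* is transcribed.
→ *zorE* is ON.
4 of the 4 genes are transcribed.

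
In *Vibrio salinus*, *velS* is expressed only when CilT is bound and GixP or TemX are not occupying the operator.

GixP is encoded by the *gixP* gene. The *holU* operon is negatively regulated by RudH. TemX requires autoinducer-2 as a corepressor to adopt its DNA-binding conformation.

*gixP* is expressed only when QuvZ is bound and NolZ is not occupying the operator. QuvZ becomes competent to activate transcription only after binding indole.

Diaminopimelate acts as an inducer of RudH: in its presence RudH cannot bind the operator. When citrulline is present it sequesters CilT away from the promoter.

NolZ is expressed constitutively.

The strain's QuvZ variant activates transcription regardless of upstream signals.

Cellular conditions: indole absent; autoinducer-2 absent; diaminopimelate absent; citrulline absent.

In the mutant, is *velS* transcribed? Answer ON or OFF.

ON

NolZ is produced constitutively and is active.
QuvZ is constitutively active in this strain.
With repressor NolZ bound, *gixP* is not transcribed.
So GixP is not produced.
Autoinducer-2 is absent, so TemX is inactive.
Citrulline is absent, so CilT is active.
No repressor is bound and CilT is active, so *velS* is transcribed.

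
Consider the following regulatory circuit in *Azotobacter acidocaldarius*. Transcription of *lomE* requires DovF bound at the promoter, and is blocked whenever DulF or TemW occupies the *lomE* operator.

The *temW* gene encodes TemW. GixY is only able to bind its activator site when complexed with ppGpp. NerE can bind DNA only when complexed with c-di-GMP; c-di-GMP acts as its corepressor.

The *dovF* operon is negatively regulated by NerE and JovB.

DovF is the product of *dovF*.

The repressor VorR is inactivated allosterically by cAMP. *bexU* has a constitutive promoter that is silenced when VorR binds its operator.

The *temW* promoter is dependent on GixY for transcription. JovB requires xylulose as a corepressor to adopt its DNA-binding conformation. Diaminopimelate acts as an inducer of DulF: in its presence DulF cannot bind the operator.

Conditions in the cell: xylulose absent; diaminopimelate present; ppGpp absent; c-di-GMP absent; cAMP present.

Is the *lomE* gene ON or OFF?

ON

Diaminopimelate is present, so DulF is inactive.
ppGpp is absent, so GixY is inactive.
Required activator GixY is absent, so *temW* is not transcribed.
So TemW is not produced.
c-di-GMP is absent, so NerE is inactive.
Xylulose is absent, so JovB is inactive.
With no repressor bound, *dovF* is transcribed.
So DovF is produced and active.
No repressor is bound and DovF is active, so *lomE* is transcribed.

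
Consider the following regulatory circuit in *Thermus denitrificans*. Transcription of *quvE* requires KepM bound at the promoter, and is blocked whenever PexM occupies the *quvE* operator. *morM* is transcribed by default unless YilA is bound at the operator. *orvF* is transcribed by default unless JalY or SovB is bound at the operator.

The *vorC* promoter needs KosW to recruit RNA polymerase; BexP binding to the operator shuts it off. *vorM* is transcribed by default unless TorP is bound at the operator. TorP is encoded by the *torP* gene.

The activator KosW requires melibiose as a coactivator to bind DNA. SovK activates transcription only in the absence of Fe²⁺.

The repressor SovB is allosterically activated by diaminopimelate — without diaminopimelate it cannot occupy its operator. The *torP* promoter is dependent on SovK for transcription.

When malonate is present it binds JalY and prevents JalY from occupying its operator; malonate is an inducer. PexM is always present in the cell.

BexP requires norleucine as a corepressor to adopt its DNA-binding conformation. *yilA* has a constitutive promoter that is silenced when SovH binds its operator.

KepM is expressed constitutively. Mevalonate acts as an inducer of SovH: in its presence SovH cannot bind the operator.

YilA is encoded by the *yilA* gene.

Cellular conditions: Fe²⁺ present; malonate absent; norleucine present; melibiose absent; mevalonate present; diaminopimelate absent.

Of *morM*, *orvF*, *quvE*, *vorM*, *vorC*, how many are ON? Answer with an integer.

Mevalonate is present, so SovH is inactive.
With no repressor bound, *yilA* is transcribed.
So YilA is produced and active.
With repressor YilA bound, *morM* is not transcribed.
→ *morM* is OFF.
Malonate is absent, so JalY is active.
Diaminopimelate is absent, so SovB is inactive.
With repressor JalY bound, *orvF* is not transcribed.
→ *orvF* is OFF.
PexM is produced constitutively and is active.
KepM is produced constitutively and is active.
With repressor PexM bound, *quvE* is not transcribed.
→ *quvE* is OFF.
Fe²⁺ is present, so SovK is inactive.
Required activator SovK is absent, so *torP* is not transcribed.
So TorP is not produced.
With no repressor bound, *vorM* is transcribed.
→ *vorM* is ON.
Norleucine is present, so BexP is active.
Melibiose is absent, so KosW is inactive.
With repressor BexP bound, *vorC* is not transcribed.
→ *vorC* is OFF.
1 of the 5 genes is transcribed.

1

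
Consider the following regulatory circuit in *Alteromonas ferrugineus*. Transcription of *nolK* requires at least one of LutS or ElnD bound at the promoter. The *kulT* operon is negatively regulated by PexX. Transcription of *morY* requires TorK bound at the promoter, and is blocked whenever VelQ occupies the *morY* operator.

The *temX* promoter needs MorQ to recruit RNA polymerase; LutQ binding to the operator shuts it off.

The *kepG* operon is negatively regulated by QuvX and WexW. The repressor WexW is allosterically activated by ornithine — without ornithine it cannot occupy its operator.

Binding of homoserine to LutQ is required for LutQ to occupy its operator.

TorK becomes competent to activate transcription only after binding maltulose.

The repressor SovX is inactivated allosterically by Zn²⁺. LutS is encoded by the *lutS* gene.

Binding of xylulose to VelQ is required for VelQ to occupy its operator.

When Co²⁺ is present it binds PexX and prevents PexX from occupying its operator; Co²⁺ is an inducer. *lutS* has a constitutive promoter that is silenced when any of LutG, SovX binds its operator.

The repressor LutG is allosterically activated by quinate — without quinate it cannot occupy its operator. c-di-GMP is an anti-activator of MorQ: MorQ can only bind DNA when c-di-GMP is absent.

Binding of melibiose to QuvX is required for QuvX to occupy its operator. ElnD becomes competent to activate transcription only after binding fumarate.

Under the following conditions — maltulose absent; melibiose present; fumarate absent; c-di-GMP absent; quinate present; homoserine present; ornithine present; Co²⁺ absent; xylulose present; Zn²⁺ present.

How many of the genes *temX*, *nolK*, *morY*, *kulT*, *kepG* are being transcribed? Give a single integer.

0

Homoserine is present, so LutQ is active.
c-di-GMP is absent, so MorQ is active.
With repressor LutQ bound, *temX* is not transcribed.
→ *temX* is OFF.
Quinate is present, so LutG is active.
Zn²⁺ is present, so SovX is inactive.
With repressor LutG bound, *lutS* is not transcribed.
So LutS is not produced.
Fumarate is absent, so ElnD is inactive.
No activator is available at the *nolK* promoter, so *nolK* is not transcribed.
→ *nolK* is OFF.
Xylulose is present, so VelQ is active.
Maltulose is absent, so TorK is inactive.
With repressor VelQ bound, *morY* is not transcribed.
→ *morY* is OFF.
Co²⁺ is absent, so PexX is active.
With repressor PexX bound, *kulT* is not transcribed.
→ *kulT* is OFF.
Melibiose is present, so QuvX is active.
Ornithine is present, so WexW is active.
With repressor QuvX bound, *kepG* is not transcribed.
→ *kepG* is OFF.
0 of the 5 genes are transcribed.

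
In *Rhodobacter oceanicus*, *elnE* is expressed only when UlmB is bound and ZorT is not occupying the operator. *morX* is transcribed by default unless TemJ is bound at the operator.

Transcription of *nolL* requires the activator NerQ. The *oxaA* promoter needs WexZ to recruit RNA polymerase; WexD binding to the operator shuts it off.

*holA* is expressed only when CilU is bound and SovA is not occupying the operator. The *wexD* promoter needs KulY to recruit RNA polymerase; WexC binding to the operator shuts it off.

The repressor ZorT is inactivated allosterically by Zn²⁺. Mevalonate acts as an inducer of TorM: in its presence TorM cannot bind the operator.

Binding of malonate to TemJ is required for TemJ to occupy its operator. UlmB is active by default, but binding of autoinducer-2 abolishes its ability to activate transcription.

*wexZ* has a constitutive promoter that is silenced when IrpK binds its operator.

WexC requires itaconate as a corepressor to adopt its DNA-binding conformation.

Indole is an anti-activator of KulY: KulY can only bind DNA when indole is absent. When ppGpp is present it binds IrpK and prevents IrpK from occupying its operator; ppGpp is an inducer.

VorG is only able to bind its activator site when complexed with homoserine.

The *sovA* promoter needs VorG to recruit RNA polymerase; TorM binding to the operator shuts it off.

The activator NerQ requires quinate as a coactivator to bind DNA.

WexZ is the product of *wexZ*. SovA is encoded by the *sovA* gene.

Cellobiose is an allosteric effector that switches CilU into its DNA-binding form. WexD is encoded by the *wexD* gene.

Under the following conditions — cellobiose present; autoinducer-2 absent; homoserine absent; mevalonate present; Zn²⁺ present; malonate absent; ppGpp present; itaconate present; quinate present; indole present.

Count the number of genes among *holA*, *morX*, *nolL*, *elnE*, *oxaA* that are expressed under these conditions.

5

Mevalonate is present, so TorM is inactive.
Homoserine is absent, so VorG is inactive.
Required activator VorG is absent, so *sovA* is not transcribed.
So SovA is not produced.
Cellobiose is present, so CilU is active.
No repressor is bound and CilU is active, so *holA* is transcribed.
→ *holA* is ON.
Malonate is absent, so TemJ is inactive.
With no repressor bound, *morX* is transcribed.
→ *morX* is ON.
Quinate is present, so NerQ is active.
No repressor is bound and NerQ is active, so *nolL* is transcribed.
→ *nolL* is ON.
Zn²⁺ is present, so ZorT is inactive.
Autoinducer-2 is absent, so UlmB is active.
No repressor is bound and UlmB is active, so *elnE* is transcribed.
→ *elnE* is ON.
Indole is present, so KulY is inactive.
Itaconate is present, so WexC is active.
With repressor WexC bound, *wexD* is not transcribed.
So WexD is not produced.
ppGpp is present, so IrpK is inactive.
With no repressor bound, *wexZ* is transcribed.
So WexZ is produced and active.
No repressor is bound and WexZ is active, so *oxaA* is transcribed.
→ *oxaA* is ON.
5 of the 5 genes are transcribed.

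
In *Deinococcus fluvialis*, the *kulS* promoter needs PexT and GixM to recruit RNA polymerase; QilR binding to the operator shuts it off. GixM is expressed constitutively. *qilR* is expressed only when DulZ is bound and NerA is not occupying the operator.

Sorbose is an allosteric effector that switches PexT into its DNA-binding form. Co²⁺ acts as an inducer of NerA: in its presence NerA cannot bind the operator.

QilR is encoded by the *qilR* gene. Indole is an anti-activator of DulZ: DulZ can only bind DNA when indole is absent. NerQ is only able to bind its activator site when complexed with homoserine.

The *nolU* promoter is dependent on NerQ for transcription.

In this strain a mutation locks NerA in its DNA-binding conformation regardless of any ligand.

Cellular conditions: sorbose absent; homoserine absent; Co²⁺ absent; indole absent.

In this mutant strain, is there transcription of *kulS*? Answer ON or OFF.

Indole is absent, so DulZ is active.
NerA is constitutively active in this strain.
With repressor NerA bound, *qilR* is not transcribed.
So QilR is not produced.
Sorbose is absent, so PexT is inactive.
GixM is produced constitutively and is active.
Required activator PexT is absent, so *kulS* is not transcribed.

OFF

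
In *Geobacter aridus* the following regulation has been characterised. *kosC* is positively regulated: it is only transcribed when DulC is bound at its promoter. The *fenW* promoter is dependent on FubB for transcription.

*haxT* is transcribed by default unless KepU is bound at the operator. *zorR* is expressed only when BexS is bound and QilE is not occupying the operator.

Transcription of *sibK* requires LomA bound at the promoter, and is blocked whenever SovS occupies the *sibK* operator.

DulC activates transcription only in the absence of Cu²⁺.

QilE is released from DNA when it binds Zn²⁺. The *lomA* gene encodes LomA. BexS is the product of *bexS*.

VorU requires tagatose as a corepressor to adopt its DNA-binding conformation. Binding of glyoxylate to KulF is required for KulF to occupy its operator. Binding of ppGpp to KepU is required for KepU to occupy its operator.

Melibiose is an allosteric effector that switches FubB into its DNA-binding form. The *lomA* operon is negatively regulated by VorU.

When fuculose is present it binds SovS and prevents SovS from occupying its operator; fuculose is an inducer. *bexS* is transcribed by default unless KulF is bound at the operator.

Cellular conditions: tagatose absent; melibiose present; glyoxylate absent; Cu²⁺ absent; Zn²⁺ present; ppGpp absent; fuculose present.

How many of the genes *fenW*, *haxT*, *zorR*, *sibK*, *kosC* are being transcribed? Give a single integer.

Melibiose is present, so FubB is active.
No repressor is bound and FubB is active, so *fenW* is transcribed.
→ *fenW* is ON.
ppGpp is absent, so KepU is inactive.
With no repressor bound, *haxT* is transcribed.
→ *haxT* is ON.
Zn²⁺ is present, so QilE is inactive.
Glyoxylate is absent, so KulF is inactive.
With no repressor bound, *bexS* is transcribed.
So BexS is produced and active.
No repressor is bound and BexS is active, so *zorR* is transcribed.
→ *zorR* is ON.
Tagatose is absent, so VorU is inactive.
With no repressor bound, *lomA* is transcribed.
So LomA is produced and active.
Fuculose is present, so SovS is inactive.
No repressor is bound and LomA is active, so *sibK* is transcribed.
→ *sibK* is ON.
Cu²⁺ is absent, so DulC is active.
No repressor is bound and DulC is active, so *kosC* is transcribed.
→ *kosC* is ON.
5 of the 5 genes are transcribed.

5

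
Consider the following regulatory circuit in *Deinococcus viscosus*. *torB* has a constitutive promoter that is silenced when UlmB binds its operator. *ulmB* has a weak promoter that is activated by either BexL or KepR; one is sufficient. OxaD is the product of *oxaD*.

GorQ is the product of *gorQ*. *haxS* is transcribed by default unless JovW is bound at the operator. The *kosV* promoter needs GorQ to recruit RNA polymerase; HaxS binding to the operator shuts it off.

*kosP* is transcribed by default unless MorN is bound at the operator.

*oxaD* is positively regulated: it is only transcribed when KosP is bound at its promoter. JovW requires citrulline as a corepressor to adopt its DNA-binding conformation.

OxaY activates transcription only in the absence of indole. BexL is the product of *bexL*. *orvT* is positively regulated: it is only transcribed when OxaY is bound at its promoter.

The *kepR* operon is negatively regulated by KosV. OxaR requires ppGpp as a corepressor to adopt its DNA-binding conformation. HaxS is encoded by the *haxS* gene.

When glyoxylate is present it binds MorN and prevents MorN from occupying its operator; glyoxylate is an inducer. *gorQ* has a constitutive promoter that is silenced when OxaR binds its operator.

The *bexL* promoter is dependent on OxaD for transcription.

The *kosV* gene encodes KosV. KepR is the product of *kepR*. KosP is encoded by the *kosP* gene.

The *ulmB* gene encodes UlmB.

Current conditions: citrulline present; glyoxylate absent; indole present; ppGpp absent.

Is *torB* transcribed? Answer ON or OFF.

ON

Glyoxylate is absent, so MorN is active.
With repressor MorN bound, *kosP* is not transcribed.
So KosP is not produced.
Required activator KosP is absent, so *oxaD* is not transcribed.
So OxaD is not produced.
Required activator OxaD is absent, so *bexL* is not transcribed.
So BexL is not produced.
Citrulline is present, so JovW is active.
With repressor JovW bound, *haxS* is not transcribed.
So HaxS is not produced.
ppGpp is absent, so OxaR is inactive.
With no repressor bound, *gorQ* is transcribed.
So GorQ is produced and active.
No repressor is bound and GorQ is active, so *kosV* is transcribed.
So KosV is produced and active.
With repressor KosV bound, *kepR* is not transcribed.
So KepR is not produced.
No activator is available at the *ulmB* promoter, so *ulmB* is not transcribed.
So UlmB is not produced.
With no repressor bound, *torB* is transcribed.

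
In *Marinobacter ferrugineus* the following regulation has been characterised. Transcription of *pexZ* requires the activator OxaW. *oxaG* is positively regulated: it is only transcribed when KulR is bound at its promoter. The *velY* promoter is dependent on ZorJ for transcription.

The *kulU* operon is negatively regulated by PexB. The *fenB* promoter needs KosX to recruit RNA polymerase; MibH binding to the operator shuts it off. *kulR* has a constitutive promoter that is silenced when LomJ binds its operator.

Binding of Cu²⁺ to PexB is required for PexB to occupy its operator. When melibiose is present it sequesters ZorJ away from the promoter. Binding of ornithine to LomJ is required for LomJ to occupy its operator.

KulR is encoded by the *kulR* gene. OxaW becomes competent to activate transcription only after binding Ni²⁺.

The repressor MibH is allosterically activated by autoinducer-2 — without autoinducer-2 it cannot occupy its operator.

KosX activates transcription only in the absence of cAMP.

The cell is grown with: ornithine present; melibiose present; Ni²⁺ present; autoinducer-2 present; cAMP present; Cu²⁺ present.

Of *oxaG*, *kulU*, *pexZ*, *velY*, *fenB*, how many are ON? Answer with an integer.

1

Ornithine is present, so LomJ is active.
With repressor LomJ bound, *kulR* is not transcribed.
So KulR is not produced.
Required activator KulR is absent, so *oxaG* is not transcribed.
→ *oxaG* is OFF.
Cu²⁺ is present, so PexB is active.
With repressor PexB bound, *kulU* is not transcribed.
→ *kulU* is OFF.
Ni²⁺ is present, so OxaW is active.
No repressor is bound and OxaW is active, so *pexZ* is transcribed.
→ *pexZ* is ON.
Melibiose is present, so ZorJ is inactive.
Required activator ZorJ is absent, so *velY* is not transcribed.
→ *velY* is OFF.
Autoinducer-2 is present, so MibH is active.
cAMP is present, so KosX is inactive.
With repressor MibH bound, *fenB* is not transcribed.
→ *fenB* is OFF.
1 of the 5 genes is transcribed.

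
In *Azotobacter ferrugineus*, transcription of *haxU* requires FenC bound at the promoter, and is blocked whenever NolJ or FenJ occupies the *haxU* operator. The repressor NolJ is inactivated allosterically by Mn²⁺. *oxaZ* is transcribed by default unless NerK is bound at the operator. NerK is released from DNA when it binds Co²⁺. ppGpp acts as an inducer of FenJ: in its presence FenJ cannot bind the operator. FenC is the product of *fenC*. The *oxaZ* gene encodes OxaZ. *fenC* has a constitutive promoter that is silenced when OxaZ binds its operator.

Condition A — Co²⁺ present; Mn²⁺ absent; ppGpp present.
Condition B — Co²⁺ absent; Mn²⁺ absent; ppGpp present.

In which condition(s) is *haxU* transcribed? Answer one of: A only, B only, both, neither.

neither

Condition A:
Co²⁺ is present, so NerK is inactive.
With no repressor bound, *oxaZ* is transcribed.
So OxaZ is produced and active.
With repressor OxaZ bound, *fenC* is not transcribed.
So FenC is not produced.
Mn²⁺ is absent, so NolJ is active.
ppGpp is present, so FenJ is inactive.
With repressor NolJ bound, *haxU* is not transcribed.
→ *haxU* is OFF in A.
Condition B:
Co²⁺ is absent, so NerK is active.
With repressor NerK bound, *oxaZ* is not transcribed.
So OxaZ is not produced.
With no repressor bound, *fenC* is transcribed.
So FenC is produced and active.
Mn²⁺ is absent, so NolJ is active.
ppGpp is present, so FenJ is inactive.
With repressor NolJ bound, *haxU* is not transcribed.
→ *haxU* is OFF in B.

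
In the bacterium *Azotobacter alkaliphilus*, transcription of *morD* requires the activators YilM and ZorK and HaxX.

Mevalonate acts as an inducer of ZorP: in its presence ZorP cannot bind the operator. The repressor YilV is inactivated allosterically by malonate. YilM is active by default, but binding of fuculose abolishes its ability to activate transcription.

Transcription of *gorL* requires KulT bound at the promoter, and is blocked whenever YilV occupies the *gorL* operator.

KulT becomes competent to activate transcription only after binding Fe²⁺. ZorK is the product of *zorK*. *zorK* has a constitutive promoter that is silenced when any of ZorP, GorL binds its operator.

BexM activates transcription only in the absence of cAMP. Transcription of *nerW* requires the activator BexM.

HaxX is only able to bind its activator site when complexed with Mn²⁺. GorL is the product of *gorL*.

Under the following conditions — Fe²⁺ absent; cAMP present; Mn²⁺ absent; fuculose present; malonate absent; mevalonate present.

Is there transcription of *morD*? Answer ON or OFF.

OFF

Fuculose is present, so YilM is inactive.
Mevalonate is present, so ZorP is inactive.
Fe²⁺ is absent, so KulT is inactive.
Malonate is absent, so YilV is active.
With repressor YilV bound, *gorL* is not transcribed.
So GorL is not produced.
With no repressor bound, *zorK* is transcribed.
So ZorK is produced and active.
Mn²⁺ is absent, so HaxX is inactive.
Required activator YilM is absent, so *morD* is not transcribed.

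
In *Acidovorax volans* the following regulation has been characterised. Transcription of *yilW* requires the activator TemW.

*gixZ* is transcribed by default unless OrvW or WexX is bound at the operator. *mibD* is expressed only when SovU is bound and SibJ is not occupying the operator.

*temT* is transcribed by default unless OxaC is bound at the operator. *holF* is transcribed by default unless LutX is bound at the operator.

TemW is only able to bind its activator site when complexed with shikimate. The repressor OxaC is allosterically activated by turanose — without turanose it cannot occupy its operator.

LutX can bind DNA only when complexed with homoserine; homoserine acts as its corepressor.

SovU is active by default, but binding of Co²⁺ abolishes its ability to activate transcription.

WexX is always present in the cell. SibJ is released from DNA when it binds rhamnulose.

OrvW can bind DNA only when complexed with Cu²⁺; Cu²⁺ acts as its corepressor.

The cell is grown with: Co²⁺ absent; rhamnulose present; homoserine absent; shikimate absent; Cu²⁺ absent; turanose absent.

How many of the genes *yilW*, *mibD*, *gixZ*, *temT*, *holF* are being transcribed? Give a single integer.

3

Shikimate is absent, so TemW is inactive.
Required activator TemW is absent, so *yilW* is not transcribed.
→ *yilW* is OFF.
Rhamnulose is present, so SibJ is inactive.
Co²⁺ is absent, so SovU is active.
No repressor is bound and SovU is active, so *mibD* is transcribed.
→ *mibD* is ON.
Cu²⁺ is absent, so OrvW is inactive.
WexX is produced constitutively and is active.
With repressor WexX bound, *gixZ* is not transcribed.
→ *gixZ* is OFF.
Turanose is absent, so OxaC is inactive.
With no repressor bound, *temT* is transcribed.
→ *temT* is ON.
Homoserine is absent, so LutX is inactive.
With no repressor bound, *holF* is transcribed.
→ *holF* is ON.
3 of the 5 genes are transcribed.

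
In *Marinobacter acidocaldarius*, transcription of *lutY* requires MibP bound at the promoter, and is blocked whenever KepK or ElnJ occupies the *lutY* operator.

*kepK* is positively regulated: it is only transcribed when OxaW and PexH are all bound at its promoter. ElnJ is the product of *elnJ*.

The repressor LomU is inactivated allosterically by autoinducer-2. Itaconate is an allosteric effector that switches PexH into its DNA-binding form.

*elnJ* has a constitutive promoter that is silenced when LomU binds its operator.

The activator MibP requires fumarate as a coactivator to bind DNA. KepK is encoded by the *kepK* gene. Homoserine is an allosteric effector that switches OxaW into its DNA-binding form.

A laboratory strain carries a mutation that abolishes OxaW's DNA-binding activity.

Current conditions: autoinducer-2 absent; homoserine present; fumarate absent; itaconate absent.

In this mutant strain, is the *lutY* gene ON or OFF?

Fumarate is absent, so MibP is inactive.
OxaW is non-functional in this strain, so it has no effect.
Itaconate is absent, so PexH is inactive.
Required activator OxaW is absent, so *kepK* is not transcribed.
So KepK is not produced.
Autoinducer-2 is absent, so LomU is active.
With repressor LomU bound, *elnJ* is not transcribed.
So ElnJ is not produced.
Required activator MibP is absent, so *lutY* is not transcribed.

OFF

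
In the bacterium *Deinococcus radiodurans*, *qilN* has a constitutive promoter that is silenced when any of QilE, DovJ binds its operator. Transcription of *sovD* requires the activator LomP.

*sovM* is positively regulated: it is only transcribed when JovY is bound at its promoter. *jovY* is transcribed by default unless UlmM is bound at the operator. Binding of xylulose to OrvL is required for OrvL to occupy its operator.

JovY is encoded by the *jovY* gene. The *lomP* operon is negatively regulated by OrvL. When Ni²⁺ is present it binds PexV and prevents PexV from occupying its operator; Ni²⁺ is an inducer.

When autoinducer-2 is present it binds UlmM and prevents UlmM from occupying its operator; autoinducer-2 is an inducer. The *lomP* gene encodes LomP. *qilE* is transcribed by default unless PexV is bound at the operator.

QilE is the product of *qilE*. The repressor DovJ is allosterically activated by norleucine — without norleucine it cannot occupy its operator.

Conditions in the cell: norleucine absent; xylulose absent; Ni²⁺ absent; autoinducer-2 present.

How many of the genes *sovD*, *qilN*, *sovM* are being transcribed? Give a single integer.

Xylulose is absent, so OrvL is inactive.
With no repressor bound, *lomP* is transcribed.
So LomP is produced and active.
No repressor is bound and LomP is active, so *sovD* is transcribed.
→ *sovD* is ON.
Ni²⁺ is absent, so PexV is active.
With repressor PexV bound, *qilE* is not transcribed.
So QilE is not produced.
Norleucine is absent, so DovJ is inactive.
With no repressor bound, *qilN* is transcribed.
→ *qilN* is ON.
Autoinducer-2 is present, so UlmM is inactive.
With no repressor bound, *jovY* is transcribed.
So JovY is produced and active.
No repressor is bound and JovY is active, so *sovM* is transcribed.
→ *sovM* is ON.
3 of the 3 genes are transcribed.

3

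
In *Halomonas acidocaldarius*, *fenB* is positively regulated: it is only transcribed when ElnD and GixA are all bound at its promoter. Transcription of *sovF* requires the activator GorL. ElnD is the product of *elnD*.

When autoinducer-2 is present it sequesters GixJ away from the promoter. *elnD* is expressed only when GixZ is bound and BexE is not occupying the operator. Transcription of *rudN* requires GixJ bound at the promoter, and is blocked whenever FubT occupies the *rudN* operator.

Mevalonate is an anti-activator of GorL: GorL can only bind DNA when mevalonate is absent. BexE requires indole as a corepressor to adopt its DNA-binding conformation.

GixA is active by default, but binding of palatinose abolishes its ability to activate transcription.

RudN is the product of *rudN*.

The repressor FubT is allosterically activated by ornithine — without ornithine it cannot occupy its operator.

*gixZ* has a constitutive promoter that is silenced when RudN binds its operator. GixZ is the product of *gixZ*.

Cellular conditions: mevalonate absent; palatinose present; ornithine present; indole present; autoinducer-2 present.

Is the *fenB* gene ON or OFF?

OFF

Autoinducer-2 is present, so GixJ is inactive.
Ornithine is present, so FubT is active.
With repressor FubT bound, *rudN* is not transcribed.
So RudN is not produced.
With no repressor bound, *gixZ* is transcribed.
So GixZ is produced and active.
Indole is present, so BexE is active.
With repressor BexE bound, *elnD* is not transcribed.
So ElnD is not produced.
Palatinose is present, so GixA is inactive.
Required activator ElnD is absent, so *fenB* is not transcribed.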